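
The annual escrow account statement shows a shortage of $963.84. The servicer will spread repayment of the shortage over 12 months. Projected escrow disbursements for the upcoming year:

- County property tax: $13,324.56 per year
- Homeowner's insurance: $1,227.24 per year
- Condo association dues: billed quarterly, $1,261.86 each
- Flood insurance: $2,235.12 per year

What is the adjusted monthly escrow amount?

$1,899.85

County property tax: $13,324.56 annually
Homeowner's insurance: $1,227.24 annually
Condo association dues: $1,261.86 × 4 = $5,047.44 annually
Flood insurance: $2,235.12 annually
Yearly total = $13,324.56 + $1,227.24 + $5,047.44 + $2,235.12 = $21,834.36
Base monthly escrow = $21,834.36 / 12 = $1,819.53
Shortage per month = $963.84 ÷ 12 = $80.32
Adjusted monthly = $1,819.53 + $80.32 = $1,899.85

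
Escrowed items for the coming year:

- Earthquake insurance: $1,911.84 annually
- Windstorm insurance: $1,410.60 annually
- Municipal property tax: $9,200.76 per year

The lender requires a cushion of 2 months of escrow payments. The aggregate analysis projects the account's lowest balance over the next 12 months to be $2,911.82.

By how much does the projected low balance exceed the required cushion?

Earthquake insurance = $1,911.84 annually
Windstorm insurance = $1,410.60 annually
Municipal property tax = $9,200.76 annually
Total per year = $1,911.84 + $1,410.60 + $9,200.76 = $12,523.20
Monthly = $12,523.20 / 12 = $1,043.60
Required reserve = 2 × $1,043.60 = $2,087.20
Surplus = $2,911.82 − $2,087.20 = $824.62

$824.62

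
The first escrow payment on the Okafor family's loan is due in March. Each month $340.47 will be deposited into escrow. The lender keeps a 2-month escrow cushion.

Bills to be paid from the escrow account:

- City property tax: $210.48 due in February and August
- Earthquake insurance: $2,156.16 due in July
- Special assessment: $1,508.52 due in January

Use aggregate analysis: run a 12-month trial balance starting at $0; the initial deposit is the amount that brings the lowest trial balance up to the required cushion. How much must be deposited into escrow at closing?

Cushion = 2 × $340.47 = $680.94
Trial balance (start $0, +$340.47 each month, − disbursements):
  Mar: +$340.47 → $340.47
  Apr: +$340.47 → $680.94
  May: +$340.47 → $1,021.41
  Jun: +$340.47 → $1,361.88
  Jul: +$340.47 − $2,156.16 → -$453.81
  Aug: +$340.47 − $210.48 → -$323.82
  Sep: +$340.47 → $16.65
  Oct: +$340.47 → $357.12
  Nov: +$340.47 → $697.59
  Dec: +$340.47 → $1,038.06
  Jan: +$340.47 − $1,508.52 → -$129.99
  Feb: +$340.47 − $210.48 → $0.00
Lowest trial balance = -$453.81 (Jul)
Initial deposit = cushion − low point = $680.94 − (-$453.81) = $1,134.75

$1,134.75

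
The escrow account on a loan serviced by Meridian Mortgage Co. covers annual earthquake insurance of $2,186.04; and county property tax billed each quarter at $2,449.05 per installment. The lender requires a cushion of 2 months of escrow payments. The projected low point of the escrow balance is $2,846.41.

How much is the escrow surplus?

Earthquake insurance: $2,186.04 per year
County property tax: $2,449.05 × 4 = $9,796.20 per year
Combined annual = $11,982.24
Monthly = $11,982.24 ÷ 12 = $998.52
Cushion = 2 × $998.52 = $1,997.04
Excess over cushion: $2,846.41 − $1,997.04 = $849.37

$849.37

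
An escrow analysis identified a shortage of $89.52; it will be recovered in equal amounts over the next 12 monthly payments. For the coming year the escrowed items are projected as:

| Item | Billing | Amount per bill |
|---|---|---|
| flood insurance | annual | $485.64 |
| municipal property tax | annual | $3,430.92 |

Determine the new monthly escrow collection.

$333.84

Flood insurance = $485.64 annually
Municipal property tax = $3,430.92 annually
Combined annual = $485.64 + $3,430.92 = $3,916.56
Per month = $3,916.56 / 12 = $326.38
Shortage spread = $89.52 / 12 = $7.46/mo
New monthly escrow = $326.38 + $7.46 = $333.84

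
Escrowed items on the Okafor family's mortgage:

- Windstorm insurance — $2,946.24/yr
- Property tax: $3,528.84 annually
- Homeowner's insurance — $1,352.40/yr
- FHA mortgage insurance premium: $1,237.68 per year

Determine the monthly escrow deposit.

$755.43

Windstorm insurance = $2,946.24
Property tax = $3,528.84
Homeowner's insurance = $1,352.40
FHA mortgage insurance premium = $1,237.68
Annual escrow total = $2,946.24 + $3,528.84 + $1,352.40 + $1,237.68 = $9,065.16
Base monthly escrow = $9,065.16 / 12 = $755.43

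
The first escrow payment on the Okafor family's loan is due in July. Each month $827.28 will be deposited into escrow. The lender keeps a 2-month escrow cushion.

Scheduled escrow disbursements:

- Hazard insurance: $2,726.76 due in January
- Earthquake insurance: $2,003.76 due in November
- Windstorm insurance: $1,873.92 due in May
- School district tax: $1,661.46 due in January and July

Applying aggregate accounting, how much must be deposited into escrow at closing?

$3,917.04

Cushion = 2 × $827.28 = $1,654.56
Trial balance (start $0, +$827.28 each month, − disbursements):
  Jul: +$827.28 − $1,661.46 → -$834.18
  Aug: +$827.28 → -$6.90
  Sep: +$827.28 → $820.38
  Oct: +$827.28 → $1,647.66
  Nov: +$827.28 − $2,003.76 → $471.18
  Dec: +$827.28 → $1,298.46
  Jan: +$827.28 − $4,388.22 → -$2,262.48
  Feb: +$827.28 → -$1,435.20
  Mar: +$827.28 → -$607.92
  Apr: +$827.28 → $219.36
  May: +$827.28 − $1,873.92 → -$827.28
  Jun: +$827.28 → $0.00
Lowest trial balance = -$2,262.48 (Jan)
Initial deposit = cushion − low point = $1,654.56 − (-$2,262.48) = $3,917.04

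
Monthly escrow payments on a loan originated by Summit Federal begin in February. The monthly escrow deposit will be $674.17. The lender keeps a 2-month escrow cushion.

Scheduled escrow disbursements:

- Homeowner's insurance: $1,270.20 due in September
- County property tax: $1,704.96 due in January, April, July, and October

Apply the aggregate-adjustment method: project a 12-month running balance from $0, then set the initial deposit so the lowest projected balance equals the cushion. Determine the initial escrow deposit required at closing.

$1,665.89

Cushion = 2 × $674.17 = $1,348.34
Trial balance (start $0, +$674.17 each month, − disbursements):
  Feb: +$674.17 → $674.17
  Mar: +$674.17 → $1,348.34
  Apr: +$674.17 − $1,704.96 → $317.55
  May: +$674.17 → $991.72
  Jun: +$674.17 → $1,665.89
  Jul: +$674.17 − $1,704.96 → $635.10
  Aug: +$674.17 → $1,309.27
  Sep: +$674.17 − $1,270.20 → $713.24
  Oct: +$674.17 − $1,704.96 → -$317.55
  Nov: +$674.17 → $356.62
  Dec: +$674.17 → $1,030.79
  Jan: +$674.17 − $1,704.96 → $0.00
Lowest trial balance = -$317.55 (Oct)
Initial deposit = cushion − low point = $1,348.34 − (-$317.55) = $1,665.89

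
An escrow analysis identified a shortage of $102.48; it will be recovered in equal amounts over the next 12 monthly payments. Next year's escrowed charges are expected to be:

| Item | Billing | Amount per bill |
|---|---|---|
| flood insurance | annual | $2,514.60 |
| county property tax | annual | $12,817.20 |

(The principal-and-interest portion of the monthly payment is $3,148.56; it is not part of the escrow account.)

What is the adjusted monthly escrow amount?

Flood insurance: $2,514.60/yr
County property tax: $12,817.20/yr
Total per year = $15,331.80
Monthly = $15,331.80 / 12 = $1,277.65
Shortage per month = $102.48 / 12 = $8.54
New monthly escrow = $1,277.65 + $8.54 = $1,286.19

$1,286.19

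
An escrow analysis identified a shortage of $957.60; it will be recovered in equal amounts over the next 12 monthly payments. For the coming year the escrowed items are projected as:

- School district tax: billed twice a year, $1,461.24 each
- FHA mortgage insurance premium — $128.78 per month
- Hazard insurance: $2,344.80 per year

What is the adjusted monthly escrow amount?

School district tax — $1,461.24 × 2 = $2,922.48 per year
FHA mortgage insurance premium — $128.78 × 12 = $1,545.36 per year
Hazard insurance — $2,344.80 per year
Yearly total = $2,922.48 + $1,545.36 + $2,344.80 = $6,812.64
Monthly = $6,812.64 / 12 = $567.72
Shortage per month = $957.60 ÷ 12 = $79.80
New monthly escrow = $567.72 + $79.80 = $647.52

$647.52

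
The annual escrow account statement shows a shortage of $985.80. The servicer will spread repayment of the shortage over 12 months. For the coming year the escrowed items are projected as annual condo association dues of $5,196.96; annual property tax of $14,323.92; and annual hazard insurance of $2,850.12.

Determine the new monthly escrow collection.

$1,946.40

Condo association dues = $5,196.96 per year
Property tax = $14,323.92 per year
Hazard insurance = $2,850.12 per year
Yearly total = $22,371.00
Per month = $22,371.00 / 12 = $1,864.25
Shortage spread = $985.80 ÷ 12 = $82.15/mo
New monthly escrow = $1,864.25 + $82.15 = $1,946.40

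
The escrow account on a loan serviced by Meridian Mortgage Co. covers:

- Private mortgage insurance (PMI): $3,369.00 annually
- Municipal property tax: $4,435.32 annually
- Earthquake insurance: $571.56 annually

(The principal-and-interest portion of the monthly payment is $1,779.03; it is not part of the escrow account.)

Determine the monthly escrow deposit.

$697.99

Private mortgage insurance (PMI): $3,369.00 per year
Municipal property tax: $4,435.32 per year
Earthquake insurance: $571.56 per year
Total per year = $3,369.00 + $4,435.32 + $571.56 = $8,375.88
Monthly = $8,375.88 ÷ 12 = $697.99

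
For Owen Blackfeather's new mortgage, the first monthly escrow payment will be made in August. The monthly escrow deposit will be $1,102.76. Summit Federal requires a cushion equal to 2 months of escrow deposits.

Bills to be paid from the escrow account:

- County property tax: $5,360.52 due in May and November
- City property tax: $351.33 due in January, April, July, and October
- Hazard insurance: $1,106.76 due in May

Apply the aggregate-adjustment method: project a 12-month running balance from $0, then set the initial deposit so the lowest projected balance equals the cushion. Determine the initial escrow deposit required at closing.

$4,059.71

Cushion = 2 × $1,102.76 = $2,205.52
Trial balance (start $0, +$1,102.76 each month, − disbursements):
  Aug: +$1,102.76 → $1,102.76
  Sep: +$1,102.76 → $2,205.52
  Oct: +$1,102.76 − $351.33 → $2,956.95
  Nov: +$1,102.76 − $5,360.52 → -$1,300.81
  Dec: +$1,102.76 → -$198.05
  Jan: +$1,102.76 − $351.33 → $553.38
  Feb: +$1,102.76 → $1,656.14
  Mar: +$1,102.76 → $2,758.90
  Apr: +$1,102.76 − $351.33 → $3,510.33
  May: +$1,102.76 − $6,467.28 → -$1,854.19
  Jun: +$1,102.76 → -$751.43
  Jul: +$1,102.76 − $351.33 → $0.00
Lowest trial balance = -$1,854.19 (May)
Initial deposit = cushion − low point = $2,205.52 − (-$1,854.19) = $4,059.71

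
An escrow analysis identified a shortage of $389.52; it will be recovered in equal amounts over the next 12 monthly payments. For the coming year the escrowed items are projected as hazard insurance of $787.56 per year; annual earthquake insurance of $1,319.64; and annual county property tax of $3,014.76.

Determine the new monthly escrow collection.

Hazard insurance: $787.56/yr
Earthquake insurance: $1,319.64/yr
County property tax: $3,014.76/yr
Annual escrow total = $5,121.96
Monthly = $5,121.96 / 12 = $426.83
Shortage per month = $389.52 / 12 = $32.46
New monthly escrow = $426.83 + $32.46 = $459.29

$459.29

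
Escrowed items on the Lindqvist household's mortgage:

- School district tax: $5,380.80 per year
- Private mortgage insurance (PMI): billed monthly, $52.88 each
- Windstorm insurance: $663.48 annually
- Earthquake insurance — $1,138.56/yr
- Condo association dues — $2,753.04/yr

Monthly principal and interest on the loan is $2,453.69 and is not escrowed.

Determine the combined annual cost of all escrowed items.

$10,570.44

School district tax — $5,380.80/yr
Private mortgage insurance (PMI) — $52.88 × 12 = $634.56/yr
Windstorm insurance — $663.48/yr
Earthquake insurance — $1,138.56/yr
Condo association dues — $2,753.04/yr
Total annual escrow = $10,570.44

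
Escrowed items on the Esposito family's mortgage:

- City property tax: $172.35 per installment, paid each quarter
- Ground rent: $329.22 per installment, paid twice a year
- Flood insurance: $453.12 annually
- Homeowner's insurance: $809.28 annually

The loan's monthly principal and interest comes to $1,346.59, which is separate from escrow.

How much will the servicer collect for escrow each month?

$217.52

City property tax = $172.35 × 4 = $689.40
Ground rent = $329.22 × 2 = $658.44
Flood insurance = $453.12
Homeowner's insurance = $809.28
Yearly total = $689.40 + $658.44 + $453.12 + $809.28 = $2,610.24
Monthly = $2,610.24 / 12 = $217.52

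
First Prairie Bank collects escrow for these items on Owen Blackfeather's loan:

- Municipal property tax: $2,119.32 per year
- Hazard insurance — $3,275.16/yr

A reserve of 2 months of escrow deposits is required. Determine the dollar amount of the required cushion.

Municipal property tax = $2,119.32 per year
Hazard insurance = $3,275.16 per year
Annual escrow total = $2,119.32 + $3,275.16 = $5,394.48
Monthly = $5,394.48 / 12 = $449.54
Required cushion = 2 × $449.54 = $899.08

$899.08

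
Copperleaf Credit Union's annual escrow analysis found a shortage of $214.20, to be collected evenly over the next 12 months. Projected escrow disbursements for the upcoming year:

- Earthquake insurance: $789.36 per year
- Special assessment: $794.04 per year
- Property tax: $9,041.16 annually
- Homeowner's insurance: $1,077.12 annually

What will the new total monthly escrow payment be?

$992.99

Earthquake insurance — $789.36/yr
Special assessment — $794.04/yr
Property tax — $9,041.16/yr
Homeowner's insurance — $1,077.12/yr
Combined annual = $11,701.68
Per month = $11,701.68 ÷ 12 = $975.14
Monthly shortage recovery: $214.20 / 12 = $17.85
New monthly escrow = $975.14 + $17.85 = $992.99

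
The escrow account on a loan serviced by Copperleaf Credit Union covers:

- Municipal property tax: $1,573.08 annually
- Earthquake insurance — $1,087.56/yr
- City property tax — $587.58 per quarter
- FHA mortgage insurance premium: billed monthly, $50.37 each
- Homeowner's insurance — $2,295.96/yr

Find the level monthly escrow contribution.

Municipal property tax: $1,573.08 per year
Earthquake insurance: $1,087.56 per year
City property tax: $587.58 × 4 = $2,350.32 per year
FHA mortgage insurance premium: $50.37 × 12 = $604.44 per year
Homeowner's insurance: $2,295.96 per year
Total per year = $7,911.36
Per month = $7,911.36 / 12 = $659.28

$659.28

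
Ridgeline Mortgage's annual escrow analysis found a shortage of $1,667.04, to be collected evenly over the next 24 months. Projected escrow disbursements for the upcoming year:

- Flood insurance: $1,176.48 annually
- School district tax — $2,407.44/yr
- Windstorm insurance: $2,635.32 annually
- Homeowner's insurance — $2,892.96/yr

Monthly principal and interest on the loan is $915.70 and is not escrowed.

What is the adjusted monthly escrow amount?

$828.81

Flood insurance — $1,176.48 annually
School district tax — $2,407.44 annually
Windstorm insurance — $2,635.32 annually
Homeowner's insurance — $2,892.96 annually
Annual escrow total = $9,112.20
Base monthly escrow = $9,112.20 / 12 = $759.35
Shortage per month = $1,667.04 ÷ 24 = $69.46
New monthly escrow = $759.35 + $69.46 = $828.81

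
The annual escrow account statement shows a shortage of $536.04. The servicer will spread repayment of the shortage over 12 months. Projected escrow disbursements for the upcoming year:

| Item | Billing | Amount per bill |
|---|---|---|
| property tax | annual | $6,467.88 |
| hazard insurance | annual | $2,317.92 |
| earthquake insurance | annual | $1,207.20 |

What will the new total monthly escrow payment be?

$877.42

Property tax: $6,467.88 annually
Hazard insurance: $2,317.92 annually
Earthquake insurance: $1,207.20 annually
Yearly total = $6,467.88 + $2,317.92 + $1,207.20 = $9,993.00
Base monthly escrow = $9,993.00 ÷ 12 = $832.75
Shortage per month = $536.04 ÷ 12 = $44.67
Adjusted monthly = $832.75 + $44.67 = $877.42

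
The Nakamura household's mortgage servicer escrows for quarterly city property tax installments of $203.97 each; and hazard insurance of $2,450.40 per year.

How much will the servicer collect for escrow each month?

$272.19

City property tax = $203.97 × 4 = $815.88
Hazard insurance = $2,450.40
Annual escrow total = $815.88 + $2,450.40 = $3,266.28
Monthly = $3,266.28 ÷ 12 = $272.19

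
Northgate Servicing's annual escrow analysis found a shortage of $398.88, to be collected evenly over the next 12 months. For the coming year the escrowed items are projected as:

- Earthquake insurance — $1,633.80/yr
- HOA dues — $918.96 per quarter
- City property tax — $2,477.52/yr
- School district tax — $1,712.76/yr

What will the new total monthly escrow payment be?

Earthquake insurance = $1,633.80/yr
HOA dues = $918.96 × 4 = $3,675.84/yr
City property tax = $2,477.52/yr
School district tax = $1,712.76/yr
Annual escrow total = $1,633.80 + $3,675.84 + $2,477.52 + $1,712.76 = $9,499.92
Monthly = $9,499.92 ÷ 12 = $791.66
Monthly shortage recovery: $398.88 / 12 = $33.24
Adjusted monthly = $791.66 + $33.24 = $824.90

$824.90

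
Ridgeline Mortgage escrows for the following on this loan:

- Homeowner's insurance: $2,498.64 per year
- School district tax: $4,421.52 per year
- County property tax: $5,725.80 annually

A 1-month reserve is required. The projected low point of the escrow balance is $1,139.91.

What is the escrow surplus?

$86.08

Homeowner's insurance — $2,498.64 annually
School district tax — $4,421.52 annually
County property tax — $5,725.80 annually
Total annual escrow = $12,645.96
Monthly escrow = $12,645.96 ÷ 12 = $1,053.83
Cushion = 1 × $1,053.83 = $1,053.83
Excess over cushion: $1,139.91 − $1,053.83 = $86.08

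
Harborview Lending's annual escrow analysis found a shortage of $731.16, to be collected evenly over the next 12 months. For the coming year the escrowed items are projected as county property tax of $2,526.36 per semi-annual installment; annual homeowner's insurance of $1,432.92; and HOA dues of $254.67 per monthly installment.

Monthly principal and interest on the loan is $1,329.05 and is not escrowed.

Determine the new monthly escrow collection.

$856.07

County property tax: $2,526.36 × 2 = $5,052.72 per year
Homeowner's insurance: $1,432.92 per year
HOA dues: $254.67 × 12 = $3,056.04 per year
Annual escrow total = $9,541.68
Monthly = $9,541.68 ÷ 12 = $795.14
Shortage per month = $731.16 ÷ 12 = $60.93
Adjusted monthly = $795.14 + $60.93 = $856.07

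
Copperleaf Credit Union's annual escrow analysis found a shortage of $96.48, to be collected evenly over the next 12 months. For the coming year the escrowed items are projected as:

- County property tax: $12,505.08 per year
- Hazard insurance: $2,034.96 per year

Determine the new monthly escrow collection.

$1,219.71

County property tax: $12,505.08 per year
Hazard insurance: $2,034.96 per year
Annual escrow total = $14,540.04
Monthly escrow = $14,540.04 / 12 = $1,211.67
Shortage spread = $96.48 / 12 = $8.04/mo
Adjusted monthly = $1,211.67 + $8.04 = $1,219.71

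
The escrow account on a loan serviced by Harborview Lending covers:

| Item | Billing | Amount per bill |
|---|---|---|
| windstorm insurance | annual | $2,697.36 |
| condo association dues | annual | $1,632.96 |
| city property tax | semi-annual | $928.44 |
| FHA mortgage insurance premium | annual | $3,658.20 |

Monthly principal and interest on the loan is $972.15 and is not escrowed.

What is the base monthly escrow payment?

$820.45

Windstorm insurance — $2,697.36 per year
Condo association dues — $1,632.96 per year
City property tax — $928.44 × 2 = $1,856.88 per year
FHA mortgage insurance premium — $3,658.20 per year
Total annual escrow = $2,697.36 + $1,632.96 + $1,856.88 + $3,658.20 = $9,845.40
Monthly escrow = $9,845.40 ÷ 12 = $820.45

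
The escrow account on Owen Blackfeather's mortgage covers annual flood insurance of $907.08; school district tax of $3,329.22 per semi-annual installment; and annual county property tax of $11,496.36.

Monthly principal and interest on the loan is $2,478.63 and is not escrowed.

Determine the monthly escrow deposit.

Flood insurance — $907.08 per year
School district tax — $3,329.22 × 2 = $6,658.44 per year
County property tax — $11,496.36 per year
Yearly total = $19,061.88
Per month = $19,061.88 / 12 = $1,588.49

$1,588.49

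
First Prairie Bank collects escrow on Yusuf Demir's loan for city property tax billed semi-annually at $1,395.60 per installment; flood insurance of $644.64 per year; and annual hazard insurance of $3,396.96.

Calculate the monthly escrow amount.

$569.40

City property tax = $1,395.60 × 2 = $2,791.20 annually
Flood insurance = $644.64 annually
Hazard insurance = $3,396.96 annually
Annual escrow total = $6,832.80
Per month = $6,832.80 ÷ 12 = $569.40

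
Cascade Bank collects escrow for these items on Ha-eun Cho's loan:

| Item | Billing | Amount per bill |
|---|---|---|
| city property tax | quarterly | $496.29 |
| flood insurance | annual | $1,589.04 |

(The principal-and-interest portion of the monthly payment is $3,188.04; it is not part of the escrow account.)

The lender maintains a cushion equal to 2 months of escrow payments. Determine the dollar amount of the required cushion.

City property tax = $496.29 × 4 = $1,985.16 annually
Flood insurance = $1,589.04 annually
Combined annual = $1,985.16 + $1,589.04 = $3,574.20
Per month = $3,574.20 / 12 = $297.85
Reserve = 2 × $297.85 = $595.70

$595.70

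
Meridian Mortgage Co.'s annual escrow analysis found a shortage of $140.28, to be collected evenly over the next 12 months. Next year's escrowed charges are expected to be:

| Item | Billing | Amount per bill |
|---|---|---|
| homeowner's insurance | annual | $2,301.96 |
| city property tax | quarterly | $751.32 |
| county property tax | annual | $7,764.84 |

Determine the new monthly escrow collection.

$1,101.03

Homeowner's insurance = $2,301.96 per year
City property tax = $751.32 × 4 = $3,005.28 per year
County property tax = $7,764.84 per year
Combined annual = $13,072.08
Monthly escrow = $13,072.08 / 12 = $1,089.34
Shortage per month = $140.28 ÷ 12 = $11.69
New monthly escrow = $1,089.34 + $11.69 = $1,101.03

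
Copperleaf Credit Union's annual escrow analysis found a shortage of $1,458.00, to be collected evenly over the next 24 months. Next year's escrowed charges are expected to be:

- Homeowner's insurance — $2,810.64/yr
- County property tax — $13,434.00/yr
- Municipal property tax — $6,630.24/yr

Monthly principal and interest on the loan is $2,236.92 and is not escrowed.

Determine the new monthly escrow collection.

$1,966.99

Homeowner's insurance: $2,810.64/yr
County property tax: $13,434.00/yr
Municipal property tax: $6,630.24/yr
Yearly total = $2,810.64 + $13,434.00 + $6,630.24 = $22,874.88
Monthly escrow = $22,874.88 / 12 = $1,906.24
Shortage spread = $1,458.00 ÷ 24 = $60.75/mo
New monthly escrow = $1,906.24 + $60.75 = $1,966.99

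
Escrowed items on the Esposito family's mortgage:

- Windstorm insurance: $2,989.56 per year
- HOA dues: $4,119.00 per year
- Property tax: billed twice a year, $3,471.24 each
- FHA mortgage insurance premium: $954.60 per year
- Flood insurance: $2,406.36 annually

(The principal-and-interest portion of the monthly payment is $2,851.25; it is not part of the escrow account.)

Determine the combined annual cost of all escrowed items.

Windstorm insurance = $2,989.56/yr
HOA dues = $4,119.00/yr
Property tax = $3,471.24 × 2 = $6,942.48/yr
FHA mortgage insurance premium = $954.60/yr
Flood insurance = $2,406.36/yr
Annual escrow total = $2,989.56 + $4,119.00 + $6,942.48 + $954.60 + $2,406.36 = $17,412.00

$17,412.00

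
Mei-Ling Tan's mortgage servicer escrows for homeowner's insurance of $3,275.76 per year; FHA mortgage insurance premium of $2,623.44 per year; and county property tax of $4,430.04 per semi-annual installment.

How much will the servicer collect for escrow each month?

$1,229.94

Homeowner's insurance — $3,275.76
FHA mortgage insurance premium — $2,623.44
County property tax — $4,430.04 × 2 = $8,860.08
Annual escrow total = $3,275.76 + $2,623.44 + $8,860.08 = $14,759.28
Per month = $14,759.28 / 12 = $1,229.94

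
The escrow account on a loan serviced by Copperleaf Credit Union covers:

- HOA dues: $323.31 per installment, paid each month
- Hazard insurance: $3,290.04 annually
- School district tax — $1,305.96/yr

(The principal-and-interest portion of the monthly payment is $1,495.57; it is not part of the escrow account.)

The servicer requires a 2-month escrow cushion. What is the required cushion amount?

HOA dues = $323.31 × 12 = $3,879.72/yr
Hazard insurance = $3,290.04/yr
School district tax = $1,305.96/yr
Total annual escrow = $8,475.72
Monthly escrow = $8,475.72 / 12 = $706.31
Required cushion = 2 × $706.31 = $1,412.62

$1,412.62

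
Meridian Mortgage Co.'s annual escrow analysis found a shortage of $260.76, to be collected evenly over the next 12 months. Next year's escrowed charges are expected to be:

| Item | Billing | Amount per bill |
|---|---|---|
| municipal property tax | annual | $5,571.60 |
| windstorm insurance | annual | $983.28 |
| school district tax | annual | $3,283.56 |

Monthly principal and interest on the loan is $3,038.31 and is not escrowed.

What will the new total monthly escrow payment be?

$841.60

Municipal property tax = $5,571.60
Windstorm insurance = $983.28
School district tax = $3,283.56
Annual escrow total = $9,838.44
Monthly = $9,838.44 / 12 = $819.87
Shortage per month = $260.76 ÷ 12 = $21.73
Adjusted monthly = $819.87 + $21.73 = $841.60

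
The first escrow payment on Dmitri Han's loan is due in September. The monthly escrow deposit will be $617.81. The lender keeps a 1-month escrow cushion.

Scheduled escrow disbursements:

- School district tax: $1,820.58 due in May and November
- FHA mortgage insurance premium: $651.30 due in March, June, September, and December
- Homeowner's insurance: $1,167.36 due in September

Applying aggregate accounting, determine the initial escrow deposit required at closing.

$2,437.11

Cushion = 1 × $617.81 = $617.81
Trial balance (start $0, +$617.81 each month, − disbursements):
  Sep: +$617.81 − $1,818.66 → -$1,200.85
  Oct: +$617.81 → -$583.04
  Nov: +$617.81 − $1,820.58 → -$1,785.81
  Dec: +$617.81 − $651.30 → -$1,819.30
  Jan: +$617.81 → -$1,201.49
  Feb: +$617.81 → -$583.68
  Mar: +$617.81 − $651.30 → -$617.17
  Apr: +$617.81 → $0.64
  May: +$617.81 − $1,820.58 → -$1,202.13
  Jun: +$617.81 − $651.30 → -$1,235.62
  Jul: +$617.81 → -$617.81
  Aug: +$617.81 → $0.00
Lowest trial balance = -$1,819.30 (Dec)
Initial deposit = cushion − low point = $617.81 − (-$1,819.30) = $2,437.11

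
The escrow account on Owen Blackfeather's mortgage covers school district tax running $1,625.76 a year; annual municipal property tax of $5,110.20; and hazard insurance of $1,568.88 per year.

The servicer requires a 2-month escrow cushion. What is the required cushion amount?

$1,384.14

School district tax: $1,625.76/yr
Municipal property tax: $5,110.20/yr
Hazard insurance: $1,568.88/yr
Combined annual = $8,304.84
Monthly = $8,304.84 / 12 = $692.07
Reserve = 2 × $692.07 = $1,384.14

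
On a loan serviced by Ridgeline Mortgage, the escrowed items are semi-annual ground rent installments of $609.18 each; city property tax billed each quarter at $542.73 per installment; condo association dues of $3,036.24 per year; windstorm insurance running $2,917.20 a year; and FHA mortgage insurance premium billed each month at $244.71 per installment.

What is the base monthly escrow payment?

$1,023.27

Ground rent = $609.18 × 2 = $1,218.36 annually
City property tax = $542.73 × 4 = $2,170.92 annually
Condo association dues = $3,036.24 annually
Windstorm insurance = $2,917.20 annually
FHA mortgage insurance premium = $244.71 × 12 = $2,936.52 annually
Combined annual = $12,279.24
Monthly = $12,279.24 ÷ 12 = $1,023.27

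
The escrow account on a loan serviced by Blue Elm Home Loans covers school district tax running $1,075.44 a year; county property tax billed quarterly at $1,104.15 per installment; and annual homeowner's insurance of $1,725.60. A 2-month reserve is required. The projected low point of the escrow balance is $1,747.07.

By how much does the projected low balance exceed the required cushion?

School district tax: $1,075.44 annually
County property tax: $1,104.15 × 4 = $4,416.60 annually
Homeowner's insurance: $1,725.60 annually
Combined annual = $1,075.44 + $4,416.60 + $1,725.60 = $7,217.64
Monthly = $7,217.64 / 12 = $601.47
Cushion = 2 × $601.47 = $1,202.94
Surplus = $1,747.07 − $1,202.94 = $544.13

$544.13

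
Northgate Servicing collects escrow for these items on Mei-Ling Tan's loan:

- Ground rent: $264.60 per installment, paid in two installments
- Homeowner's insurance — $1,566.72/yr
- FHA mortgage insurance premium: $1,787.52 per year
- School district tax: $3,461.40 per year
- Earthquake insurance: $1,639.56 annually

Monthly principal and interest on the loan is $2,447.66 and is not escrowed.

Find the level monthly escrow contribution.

Ground rent = $264.60 × 2 = $529.20
Homeowner's insurance = $1,566.72
FHA mortgage insurance premium = $1,787.52
School district tax = $3,461.40
Earthquake insurance = $1,639.56
Annual escrow total = $529.20 + $1,566.72 + $1,787.52 + $3,461.40 + $1,639.56 = $8,984.40
Per month = $8,984.40 / 12 = $748.70

$748.70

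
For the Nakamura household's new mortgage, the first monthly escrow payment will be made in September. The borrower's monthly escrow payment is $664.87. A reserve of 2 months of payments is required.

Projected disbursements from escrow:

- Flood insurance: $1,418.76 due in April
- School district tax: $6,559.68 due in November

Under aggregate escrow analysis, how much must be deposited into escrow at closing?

$5,894.81

Cushion = 2 × $664.87 = $1,329.74
Trial balance (start $0, +$664.87 each month, − disbursements):
  Sep: +$664.87 → $664.87
  Oct: +$664.87 → $1,329.74
  Nov: +$664.87 − $6,559.68 → -$4,565.07
  Dec: +$664.87 → -$3,900.20
  Jan: +$664.87 → -$3,235.33
  Feb: +$664.87 → -$2,570.46
  Mar: +$664.87 → -$1,905.59
  Apr: +$664.87 − $1,418.76 → -$2,659.48
  May: +$664.87 → -$1,994.61
  Jun: +$664.87 → -$1,329.74
  Jul: +$664.87 → -$664.87
  Aug: +$664.87 → $0.00
Lowest trial balance = -$4,565.07 (Nov)
Initial deposit = cushion − low point = $1,329.74 − (-$4,565.07) = $5,894.81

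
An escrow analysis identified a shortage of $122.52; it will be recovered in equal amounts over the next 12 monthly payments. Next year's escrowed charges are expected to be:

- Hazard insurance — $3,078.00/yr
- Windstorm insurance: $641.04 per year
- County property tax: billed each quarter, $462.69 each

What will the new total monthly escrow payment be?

$474.36

Hazard insurance = $3,078.00/yr
Windstorm insurance = $641.04/yr
County property tax = $462.69 × 4 = $1,850.76/yr
Combined annual = $3,078.00 + $641.04 + $1,850.76 = $5,569.80
Base monthly escrow = $5,569.80 ÷ 12 = $464.15
Shortage per month = $122.52 ÷ 12 = $10.21
Adjusted monthly = $464.15 + $10.21 = $474.36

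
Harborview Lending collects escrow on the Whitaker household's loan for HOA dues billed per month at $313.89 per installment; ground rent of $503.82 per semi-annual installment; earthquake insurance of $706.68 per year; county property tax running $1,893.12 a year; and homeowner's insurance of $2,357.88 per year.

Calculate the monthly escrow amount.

$811.00

HOA dues — $313.89 × 12 = $3,766.68 annually
Ground rent — $503.82 × 2 = $1,007.64 annually
Earthquake insurance — $706.68 annually
County property tax — $1,893.12 annually
Homeowner's insurance — $2,357.88 annually
Annual escrow total = $3,766.68 + $1,007.64 + $706.68 + $1,893.12 + $2,357.88 = $9,732.00
Base monthly escrow = $9,732.00 / 12 = $811.00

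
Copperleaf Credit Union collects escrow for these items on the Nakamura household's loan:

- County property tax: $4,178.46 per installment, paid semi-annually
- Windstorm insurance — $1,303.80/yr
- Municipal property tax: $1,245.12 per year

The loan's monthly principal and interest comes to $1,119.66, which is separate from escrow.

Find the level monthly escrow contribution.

$908.82

County property tax = $4,178.46 × 2 = $8,356.92/yr
Windstorm insurance = $1,303.80/yr
Municipal property tax = $1,245.12/yr
Yearly total = $8,356.92 + $1,303.80 + $1,245.12 = $10,905.84
Monthly escrow = $10,905.84 ÷ 12 = $908.82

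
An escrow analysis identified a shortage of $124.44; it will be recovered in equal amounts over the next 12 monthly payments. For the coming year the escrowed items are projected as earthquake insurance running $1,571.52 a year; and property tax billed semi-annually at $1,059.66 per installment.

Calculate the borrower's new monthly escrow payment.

$317.94

Earthquake insurance — $1,571.52 annually
Property tax — $1,059.66 × 2 = $2,119.32 annually
Total annual escrow = $3,690.84
Base monthly escrow = $3,690.84 / 12 = $307.57
Shortage per month = $124.44 / 12 = $10.37
New monthly escrow = $307.57 + $10.37 = $317.94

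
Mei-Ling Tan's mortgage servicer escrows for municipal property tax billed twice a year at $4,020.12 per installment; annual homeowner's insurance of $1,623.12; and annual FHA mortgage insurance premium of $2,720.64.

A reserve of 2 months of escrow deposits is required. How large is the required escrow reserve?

Municipal property tax: $4,020.12 × 2 = $8,040.24
Homeowner's insurance: $1,623.12
FHA mortgage insurance premium: $2,720.64
Combined annual = $8,040.24 + $1,623.12 + $2,720.64 = $12,384.00
Monthly escrow = $12,384.00 / 12 = $1,032.00
Cushion = 2 × $1,032.00 = $2,064.00

$2,064.00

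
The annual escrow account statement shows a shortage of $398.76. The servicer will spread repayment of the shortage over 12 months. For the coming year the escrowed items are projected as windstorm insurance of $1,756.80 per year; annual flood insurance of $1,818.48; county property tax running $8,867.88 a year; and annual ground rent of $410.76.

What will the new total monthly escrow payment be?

Windstorm insurance — $1,756.80
Flood insurance — $1,818.48
County property tax — $8,867.88
Ground rent — $410.76
Total per year = $12,853.92
Monthly = $12,853.92 ÷ 12 = $1,071.16
Shortage spread = $398.76 ÷ 12 = $33.23/mo
Adjusted monthly = $1,071.16 + $33.23 = $1,104.39

$1,104.39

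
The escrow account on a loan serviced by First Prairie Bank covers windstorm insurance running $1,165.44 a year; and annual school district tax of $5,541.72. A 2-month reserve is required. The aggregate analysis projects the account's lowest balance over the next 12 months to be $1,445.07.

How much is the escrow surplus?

Windstorm insurance: $1,165.44
School district tax: $5,541.72
Yearly total = $6,707.16
Per month = $6,707.16 / 12 = $558.93
Required cushion = 2 × $558.93 = $1,117.86
Surplus = $1,445.07 − $1,117.86 = $327.21

$327.21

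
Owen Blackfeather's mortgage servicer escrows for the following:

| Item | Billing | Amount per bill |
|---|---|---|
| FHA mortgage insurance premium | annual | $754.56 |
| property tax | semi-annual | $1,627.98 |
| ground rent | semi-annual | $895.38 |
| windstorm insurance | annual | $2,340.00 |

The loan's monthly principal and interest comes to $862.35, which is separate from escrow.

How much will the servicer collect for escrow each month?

FHA mortgage insurance premium = $754.56/yr
Property tax = $1,627.98 × 2 = $3,255.96/yr
Ground rent = $895.38 × 2 = $1,790.76/yr
Windstorm insurance = $2,340.00/yr
Yearly total = $754.56 + $3,255.96 + $1,790.76 + $2,340.00 = $8,141.28
Monthly = $8,141.28 ÷ 12 = $678.44

$678.44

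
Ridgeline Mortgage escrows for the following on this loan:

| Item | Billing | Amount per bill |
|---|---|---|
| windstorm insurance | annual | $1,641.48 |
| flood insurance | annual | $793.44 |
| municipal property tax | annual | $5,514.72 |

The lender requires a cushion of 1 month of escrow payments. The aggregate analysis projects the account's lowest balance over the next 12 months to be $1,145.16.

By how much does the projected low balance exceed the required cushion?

$482.69

Windstorm insurance — $1,641.48
Flood insurance — $793.44
Municipal property tax — $5,514.72
Yearly total = $7,949.64
Base monthly escrow = $7,949.64 ÷ 12 = $662.47
Required cushion = 1 × $662.47 = $662.47
Excess over cushion: $1,145.16 − $662.47 = $482.69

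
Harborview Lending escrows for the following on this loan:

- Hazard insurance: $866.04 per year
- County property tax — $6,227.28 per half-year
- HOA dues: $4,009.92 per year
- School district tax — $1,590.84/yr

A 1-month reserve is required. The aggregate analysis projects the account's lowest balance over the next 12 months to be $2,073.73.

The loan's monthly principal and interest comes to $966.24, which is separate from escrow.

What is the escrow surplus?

Hazard insurance = $866.04 annually
County property tax = $6,227.28 × 2 = $12,454.56 annually
HOA dues = $4,009.92 annually
School district tax = $1,590.84 annually
Total annual escrow = $866.04 + $12,454.56 + $4,009.92 + $1,590.84 = $18,921.36
Per month = $18,921.36 ÷ 12 = $1,576.78
Required reserve = 1 × $1,576.78 = $1,576.78
Excess over cushion: $2,073.73 − $1,576.78 = $496.95

$496.95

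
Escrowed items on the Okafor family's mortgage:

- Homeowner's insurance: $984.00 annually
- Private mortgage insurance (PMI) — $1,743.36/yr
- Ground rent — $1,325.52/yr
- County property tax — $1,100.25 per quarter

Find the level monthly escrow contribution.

Homeowner's insurance — $984.00 per year
Private mortgage insurance (PMI) — $1,743.36 per year
Ground rent — $1,325.52 per year
County property tax — $1,100.25 × 4 = $4,401.00 per year
Yearly total = $984.00 + $1,743.36 + $1,325.52 + $4,401.00 = $8,453.88
Base monthly escrow = $8,453.88 ÷ 12 = $704.49

$704.49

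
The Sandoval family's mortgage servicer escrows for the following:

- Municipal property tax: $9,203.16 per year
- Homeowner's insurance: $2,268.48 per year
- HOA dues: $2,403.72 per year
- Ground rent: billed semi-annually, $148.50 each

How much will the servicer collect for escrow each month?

Municipal property tax: $9,203.16/yr
Homeowner's insurance: $2,268.48/yr
HOA dues: $2,403.72/yr
Ground rent: $148.50 × 2 = $297.00/yr
Yearly total = $9,203.16 + $2,268.48 + $2,403.72 + $297.00 = $14,172.36
Per month = $14,172.36 / 12 = $1,181.03

$1,181.03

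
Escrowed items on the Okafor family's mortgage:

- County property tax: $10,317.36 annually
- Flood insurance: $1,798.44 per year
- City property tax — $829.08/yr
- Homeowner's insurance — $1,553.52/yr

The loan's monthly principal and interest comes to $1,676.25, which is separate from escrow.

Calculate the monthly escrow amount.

$1,208.20

County property tax — $10,317.36 per year
Flood insurance — $1,798.44 per year
City property tax — $829.08 per year
Homeowner's insurance — $1,553.52 per year
Yearly total = $10,317.36 + $1,798.44 + $829.08 + $1,553.52 = $14,498.40
Monthly escrow = $14,498.40 / 12 = $1,208.20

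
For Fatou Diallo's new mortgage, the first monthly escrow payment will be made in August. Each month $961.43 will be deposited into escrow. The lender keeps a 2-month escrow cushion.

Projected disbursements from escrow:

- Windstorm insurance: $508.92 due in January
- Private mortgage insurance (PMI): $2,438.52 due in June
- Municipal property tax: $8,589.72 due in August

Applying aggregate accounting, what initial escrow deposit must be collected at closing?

Cushion = 2 × $961.43 = $1,922.86
Trial balance (start $0, +$961.43 each month, − disbursements):
  Aug: +$961.43 − $8,589.72 → -$7,628.29
  Sep: +$961.43 → -$6,666.86
  Oct: +$961.43 → -$5,705.43
  Nov: +$961.43 → -$4,744.00
  Dec: +$961.43 → -$3,782.57
  Jan: +$961.43 − $508.92 → -$3,330.06
  Feb: +$961.43 → -$2,368.63
  Mar: +$961.43 → -$1,407.20
  Apr: +$961.43 → -$445.77
  May: +$961.43 → $515.66
  Jun: +$961.43 − $2,438.52 → -$961.43
  Jul: +$961.43 → $0.00
Lowest trial balance = -$7,628.29 (Aug)
Initial deposit = cushion − low point = $1,922.86 − (-$7,628.29) = $9,551.15

$9,551.15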